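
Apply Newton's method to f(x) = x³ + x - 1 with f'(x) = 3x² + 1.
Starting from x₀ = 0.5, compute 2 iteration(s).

f(x) = x³ + x - 1
f'(x) = 3x² + 1
x₀ = 0.5

Newton-Raphson formula: x_{n+1} = x_n - f(x_n)/f'(x_n)

Iteration 1:
  f(0.500000) = -0.375000
  f'(0.500000) = 1.750000
  x_1 = 0.500000 - (-0.375000)/1.750000 = 0.714286
Iteration 2:
  f(0.714286) = 0.078717
  f'(0.714286) = 2.530612
  x_2 = 0.714286 - 0.078717/2.530612 = 0.683180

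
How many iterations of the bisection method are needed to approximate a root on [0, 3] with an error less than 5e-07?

We need (b-a)/2^n ≤ 5e-07
(3 - 0)/2^n ≤ 5e-07
3/2^n ≤ 5e-07
2^n ≥ 6000000
n ≥ log₂(6000000) = 22.52
n ≥ 23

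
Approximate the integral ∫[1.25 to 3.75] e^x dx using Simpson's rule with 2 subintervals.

f(x) = e^x
a = 1.25, b = 3.75, n = 2
h = (b - a)/n = 1.250000

Simpson's rule: (h/3)[f(x₀) + 4f(x₁) + 2f(x₂) + ... + f(xₙ)]

x_0 = 1.2500, f(x_0) = 3.490343, coefficient = 1
x_1 = 2.5000, f(x_1) = 12.182494, coefficient = 4
x_2 = 3.7500, f(x_2) = 42.521082, coefficient = 1

I ≈ (1.250000/3) × 94.741401 = 39.475584
Exact value: 39.030739
Error: 0.444845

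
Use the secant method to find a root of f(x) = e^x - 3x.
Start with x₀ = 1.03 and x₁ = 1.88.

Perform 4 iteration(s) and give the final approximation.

f(x) = e^x - 3x
x₀ = 1.03, x₁ = 1.88

Secant formula: x_{n+1} = x_n - f(x_n)(x_n - x_{n-1})/(f(x_n) - f(x_{n-1}))

Iteration 1:
  f(1.030000) = -0.288934
  f(1.880000) = 0.913505
  x_2 = 1.880000 - 0.913505×(1.880000 - 1.030000)/(0.913505 - (-0.288934))
       = 1.234247
Iteration 2:
  f(1.880000) = 0.913505
  f(1.234247) = -0.266951
  x_3 = 1.234247 - (-0.266951)×(1.234247 - 1.880000)/(-0.266951 - 0.913505)
       = 1.380279
Iteration 3:
  f(1.234247) = -0.266951
  f(1.380279) = -0.164827
  x_4 = 1.380279 - (-0.164827)×(1.380279 - 1.234247)/(-0.164827 - (-0.266951))
       = 1.615972
Iteration 4:
  f(1.380279) = -0.164827
  f(1.615972) = 0.184861
  x_5 = 1.615972 - 0.184861×(1.615972 - 1.380279)/(0.184861 - (-0.164827))
       = 1.491374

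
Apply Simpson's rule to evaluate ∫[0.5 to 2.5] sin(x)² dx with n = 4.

f(x) = sin(x)²
a = 0.5, b = 2.5, n = 4
h = (b - a)/n = 0.500000

Simpson's rule: (h/3)[f(x₀) + 4f(x₁) + 2f(x₂) + ... + f(xₙ)]

x_0 = 0.5000, f(x_0) = 0.229849, coefficient = 1
x_1 = 1.0000, f(x_1) = 0.708073, coefficient = 4
x_2 = 1.5000, f(x_2) = 0.994996, coefficient = 2
x_3 = 2.0000, f(x_3) = 0.826822, coefficient = 4
x_4 = 2.5000, f(x_4) = 0.358169, coefficient = 1

I ≈ (0.500000/3) × 8.717591 = 1.452932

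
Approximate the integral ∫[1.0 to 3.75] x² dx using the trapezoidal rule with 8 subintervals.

f(x) = x²
a = 1.0, b = 3.75, n = 8
h = (b - a)/n = 0.343750

Trapezoidal rule: (h/2)[f(x₀) + 2f(x₁) + 2f(x₂) + ... + f(xₙ)]

x_0 = 1.0000, f(x_0) = 1.000000, coefficient = 1
x_1 = 1.3438, f(x_1) = 1.805664, coefficient = 2
x_2 = 1.6875, f(x_2) = 2.847656, coefficient = 2
x_3 = 2.0312, f(x_3) = 4.125977, coefficient = 2
x_4 = 2.3750, f(x_4) = 5.640625, coefficient = 2
x_5 = 2.7188, f(x_5) = 7.391602, coefficient = 2
x_6 = 3.0625, f(x_6) = 9.378906, coefficient = 2
x_7 = 3.4062, f(x_7) = 11.602539, coefficient = 2
x_8 = 3.7500, f(x_8) = 14.062500, coefficient = 1

I ≈ (0.343750/2) × 100.648438 = 17.298950
Exact value: 17.244792
Error: 0.054159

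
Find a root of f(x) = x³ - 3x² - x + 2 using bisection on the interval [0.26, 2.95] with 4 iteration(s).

f(x) = x³ - 3x² - x + 2
Initial interval: [0.26, 2.95]

Iteration 1:
  c_1 = (0.260000 + 2.950000)/2 = 1.605000
  f(c_1) = f(1.605000) = -3.198555
  f(a) × f(c) < 0, new interval: [0.260000, 1.605000]
Iteration 2:
  c_2 = (0.260000 + 1.605000)/2 = 0.932500
  f(c_2) = f(0.932500) = -0.730308
  f(a) × f(c) < 0, new interval: [0.260000, 0.932500]
Iteration 3:
  c_3 = (0.260000 + 0.932500)/2 = 0.596250
  f(c_3) = f(0.596250) = 0.549183
  f(a) × f(c) ≥ 0, new interval: [0.596250, 0.932500]
Iteration 4:
  c_4 = (0.596250 + 0.932500)/2 = 0.764375
  f(c_4) = f(0.764375) = -0.070582
  f(a) × f(c) < 0, new interval: [0.596250, 0.764375]

After 4 iteration(s), the approximation is c_4 = 0.764375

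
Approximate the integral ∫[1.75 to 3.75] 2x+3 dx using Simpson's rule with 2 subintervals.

f(x) = 2x+3
a = 1.75, b = 3.75, n = 2
h = (b - a)/n = 1.000000

Simpson's rule: (h/3)[f(x₀) + 4f(x₁) + 2f(x₂) + ... + f(xₙ)]

x_0 = 1.7500, f(x_0) = 6.500000, coefficient = 1
x_1 = 2.7500, f(x_1) = 8.500000, coefficient = 4
x_2 = 3.7500, f(x_2) = 10.500000, coefficient = 1

I ≈ (1.000000/3) × 51.000000 = 17.000000
Exact value: 17.000000
Error: 0.000000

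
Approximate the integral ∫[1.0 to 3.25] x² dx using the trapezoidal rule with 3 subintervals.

f(x) = x²
a = 1.0, b = 3.25, n = 3
h = (b - a)/n = 0.750000

Trapezoidal rule: (h/2)[f(x₀) + 2f(x₁) + 2f(x₂) + ... + f(xₙ)]

x_0 = 1.0000, f(x_0) = 1.000000, coefficient = 1
x_1 = 1.7500, f(x_1) = 3.062500, coefficient = 2
x_2 = 2.5000, f(x_2) = 6.250000, coefficient = 2
x_3 = 3.2500, f(x_3) = 10.562500, coefficient = 1

I ≈ (0.750000/2) × 30.187500 = 11.320312
Exact value: 11.109375
Error: 0.210938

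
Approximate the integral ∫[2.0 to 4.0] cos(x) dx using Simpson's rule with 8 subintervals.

f(x) = cos(x)
a = 2.0, b = 4.0, n = 8
h = (b - a)/n = 0.250000

Simpson's rule: (h/3)[f(x₀) + 4f(x₁) + 2f(x₂) + ... + f(xₙ)]

x_0 = 2.0000, f(x_0) = -0.416147, coefficient = 1
x_1 = 2.2500, f(x_1) = -0.628174, coefficient = 4
x_2 = 2.5000, f(x_2) = -0.801144, coefficient = 2
x_3 = 2.7500, f(x_3) = -0.924302, coefficient = 4
x_4 = 3.0000, f(x_4) = -0.989992, coefficient = 2
x_5 = 3.2500, f(x_5) = -0.994130, coefficient = 4
x_6 = 3.5000, f(x_6) = -0.936457, coefficient = 2
x_7 = 3.7500, f(x_7) = -0.820559, coefficient = 4
x_8 = 4.0000, f(x_8) = -0.653644, coefficient = 1

I ≈ (0.250000/3) × -19.993636 = -1.666136
Exact value: -1.666100
Error: 0.000036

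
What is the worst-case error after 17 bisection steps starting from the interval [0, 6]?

Bisection error bound: |error| ≤ (b-a)/2^n
|error| ≤ (6 - 0)/2^17 = 6/2^17
|error| ≤ 0.0000457764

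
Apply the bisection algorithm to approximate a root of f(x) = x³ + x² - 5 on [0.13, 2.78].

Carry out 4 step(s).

f(x) = x³ + x² - 5
Initial interval: [0.13, 2.78]

Iteration 1:
  c_1 = (0.130000 + 2.780000)/2 = 1.455000
  f(c_1) = f(1.455000) = 0.197296
  f(a) × f(c) < 0, new interval: [0.130000, 1.455000]
Iteration 2:
  c_2 = (0.130000 + 1.455000)/2 = 0.792500
  f(c_2) = f(0.792500) = -3.874209
  f(a) × f(c) ≥ 0, new interval: [0.792500, 1.455000]
Iteration 3:
  c_3 = (0.792500 + 1.455000)/2 = 1.123750
  f(c_3) = f(1.123750) = -2.318099
  f(a) × f(c) ≥ 0, new interval: [1.123750, 1.455000]
Iteration 4:
  c_4 = (1.123750 + 1.455000)/2 = 1.289375
  f(c_4) = f(1.289375) = -1.193942
  f(a) × f(c) ≥ 0, new interval: [1.289375, 1.455000]

After 4 iteration(s), the approximation is c_4 = 1.289375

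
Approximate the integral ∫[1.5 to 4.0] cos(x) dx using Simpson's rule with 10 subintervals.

f(x) = cos(x)
a = 1.5, b = 4.0, n = 10
h = (b - a)/n = 0.250000

Simpson's rule: (h/3)[f(x₀) + 4f(x₁) + 2f(x₂) + ... + f(xₙ)]

x_0 = 1.5000, f(x_0) = 0.070737, coefficient = 1
x_1 = 1.7500, f(x_1) = -0.178246, coefficient = 4
x_2 = 2.0000, f(x_2) = -0.416147, coefficient = 2
x_3 = 2.2500, f(x_3) = -0.628174, coefficient = 4
x_4 = 2.5000, f(x_4) = -0.801144, coefficient = 2
x_5 = 2.7500, f(x_5) = -0.924302, coefficient = 4
x_6 = 3.0000, f(x_6) = -0.989992, coefficient = 2
x_7 = 3.2500, f(x_7) = -0.994130, coefficient = 4
x_8 = 3.5000, f(x_8) = -0.936457, coefficient = 2
x_9 = 3.7500, f(x_9) = -0.820559, coefficient = 4
x_10 = 4.0000, f(x_10) = -0.653644, coefficient = 1

I ≈ (0.250000/3) × -21.052030 = -1.754336
Exact value: -1.754297
Error: 0.000038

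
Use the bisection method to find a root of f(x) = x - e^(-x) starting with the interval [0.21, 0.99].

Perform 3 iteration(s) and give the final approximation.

f(x) = x - e^(-x)
Initial interval: [0.21, 0.99]

Iteration 1:
  c_1 = (0.210000 + 0.990000)/2 = 0.600000
  f(c_1) = f(0.600000) = 0.051188
  f(a) × f(c) < 0, new interval: [0.210000, 0.600000]
Iteration 2:
  c_2 = (0.210000 + 0.600000)/2 = 0.405000
  f(c_2) = f(0.405000) = -0.261977
  f(a) × f(c) ≥ 0, new interval: [0.405000, 0.600000]
Iteration 3:
  c_3 = (0.405000 + 0.600000)/2 = 0.502500
  f(c_3) = f(0.502500) = -0.102516
  f(a) × f(c) ≥ 0, new interval: [0.502500, 0.600000]

After 3 iteration(s), the approximation is c_3 = 0.502500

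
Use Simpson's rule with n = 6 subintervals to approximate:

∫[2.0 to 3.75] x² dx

f(x) = x²
a = 2.0, b = 3.75, n = 6
h = (b - a)/n = 0.291667

Simpson's rule: (h/3)[f(x₀) + 4f(x₁) + 2f(x₂) + ... + f(xₙ)]

x_0 = 2.0000, f(x_0) = 4.000000, coefficient = 1
x_1 = 2.2917, f(x_1) = 5.251736, coefficient = 4
x_2 = 2.5833, f(x_2) = 6.673611, coefficient = 2
x_3 = 2.8750, f(x_3) = 8.265625, coefficient = 4
x_4 = 3.1667, f(x_4) = 10.027778, coefficient = 2
x_5 = 3.4583, f(x_5) = 11.960069, coefficient = 4
x_6 = 3.7500, f(x_6) = 14.062500, coefficient = 1

I ≈ (0.291667/3) × 153.375000 = 14.911458
Exact value: 14.911458
Error: 0.000000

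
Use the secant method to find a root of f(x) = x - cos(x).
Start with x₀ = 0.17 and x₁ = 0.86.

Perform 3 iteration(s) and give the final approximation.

f(x) = x - cos(x)
x₀ = 0.17, x₁ = 0.86

Secant formula: x_{n+1} = x_n - f(x_n)(x_n - x_{n-1})/(f(x_n) - f(x_{n-1}))

Iteration 1:
  f(0.170000) = -0.815585
  f(0.860000) = 0.207563
  x_2 = 0.860000 - 0.207563×(0.860000 - 0.170000)/(0.207563 - (-0.815585))
       = 0.720022
Iteration 2:
  f(0.860000) = 0.207563
  f(0.720022) = -0.031769
  x_3 = 0.720022 - (-0.031769)×(0.720022 - 0.860000)/(-0.031769 - 0.207563)
       = 0.738603
Iteration 3:
  f(0.720022) = -0.031769
  f(0.738603) = -0.000807
  x_4 = 0.738603 - (-0.000807)×(0.738603 - 0.720022)/(-0.000807 - (-0.031769))
       = 0.739087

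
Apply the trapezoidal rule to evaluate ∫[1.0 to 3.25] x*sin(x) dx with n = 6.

f(x) = x*sin(x)
a = 1.0, b = 3.25, n = 6
h = (b - a)/n = 0.375000

Trapezoidal rule: (h/2)[f(x₀) + 2f(x₁) + 2f(x₂) + ... + f(xₙ)]

x_0 = 1.0000, f(x_0) = 0.841471, coefficient = 1
x_1 = 1.3750, f(x_1) = 1.348728, coefficient = 2
x_2 = 1.7500, f(x_2) = 1.721975, coefficient = 2
x_3 = 2.1250, f(x_3) = 1.806930, coefficient = 2
x_4 = 2.5000, f(x_4) = 1.496180, coefficient = 2
x_5 = 2.8750, f(x_5) = 0.757407, coefficient = 2
x_6 = 3.2500, f(x_6) = -0.351634, coefficient = 1

I ≈ (0.375000/2) × 14.752278 = 2.766052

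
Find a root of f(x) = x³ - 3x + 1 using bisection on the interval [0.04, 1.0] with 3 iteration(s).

f(x) = x³ - 3x + 1
Initial interval: [0.04, 1.0]

Iteration 1:
  c_1 = (0.040000 + 1.000000)/2 = 0.520000
  f(c_1) = f(0.520000) = -0.419392
  f(a) × f(c) < 0, new interval: [0.040000, 0.520000]
Iteration 2:
  c_2 = (0.040000 + 0.520000)/2 = 0.280000
  f(c_2) = f(0.280000) = 0.181952
  f(a) × f(c) ≥ 0, new interval: [0.280000, 0.520000]
Iteration 3:
  c_3 = (0.280000 + 0.520000)/2 = 0.400000
  f(c_3) = f(0.400000) = -0.136000
  f(a) × f(c) < 0, new interval: [0.280000, 0.400000]

After 3 iteration(s), the approximation is c_3 = 0.400000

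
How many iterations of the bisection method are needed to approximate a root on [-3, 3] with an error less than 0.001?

We need (b-a)/2^n ≤ 0.001
(3 - (-3))/2^n ≤ 0.001
6/2^n ≤ 0.001
2^n ≥ 6000
n ≥ log₂(6000) = 12.55
n ≥ 13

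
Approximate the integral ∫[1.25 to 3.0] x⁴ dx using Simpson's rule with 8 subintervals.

f(x) = x⁴
a = 1.25, b = 3.0, n = 8
h = (b - a)/n = 0.218750

Simpson's rule: (h/3)[f(x₀) + 4f(x₁) + 2f(x₂) + ... + f(xₙ)]

x_0 = 1.2500, f(x_0) = 2.441406, coefficient = 1
x_1 = 1.4688, f(x_1) = 4.653626, coefficient = 4
x_2 = 1.6875, f(x_2) = 8.109146, coefficient = 2
x_3 = 1.9062, f(x_3) = 13.204423, coefficient = 4
x_4 = 2.1250, f(x_4) = 20.390869, coefficient = 2
x_5 = 2.3438, f(x_5) = 30.174851, coefficient = 4
x_6 = 2.5625, f(x_6) = 43.117691, coefficient = 2
x_7 = 2.7812, f(x_7) = 59.835664, coefficient = 4
x_8 = 3.0000, f(x_8) = 81.000000, coefficient = 1

I ≈ (0.218750/3) × 658.151077 = 47.990183
Exact value: 47.989648
Error: 0.000534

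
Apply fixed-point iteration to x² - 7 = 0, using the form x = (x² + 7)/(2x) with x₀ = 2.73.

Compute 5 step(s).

Equation: x² - 7 = 0
Fixed-point form: x = (x² + 7)/(2x)
x₀ = 2.73

x_1 = g(2.730000) = 2.647051
x_2 = g(2.647051) = 2.645752
x_3 = g(2.645752) = 2.645751
x_4 = g(2.645751) = 2.645751
x_5 = g(2.645751) = 2.645751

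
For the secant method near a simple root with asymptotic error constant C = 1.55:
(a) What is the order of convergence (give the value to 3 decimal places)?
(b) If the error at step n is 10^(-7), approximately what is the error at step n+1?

(a) Secant method has superlinear convergence with order φ = (1+√5)/2 ≈ 1.618.
    This means |e_{n+1}| ≈ C|e_n|^1.618.

(b) With |e_n| = 10^(-7) and C = 1.55:
    |e_{n+1}| ≈ 1.55 × (10^(-7))^1.618 = 1.55 × 10^(-11.33)

(a) ≈ 1.618 (golden ratio); (b) |e_{n+1}| ≈ 7.313e-12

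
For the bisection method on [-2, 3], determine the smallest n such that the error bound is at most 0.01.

We need (b-a)/2^n ≤ 0.01
(3 - (-2))/2^n ≤ 0.01
5/2^n ≤ 0.01
2^n ≥ 500
n ≥ log₂(500) = 8.97
n ≥ 9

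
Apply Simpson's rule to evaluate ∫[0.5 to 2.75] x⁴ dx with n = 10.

f(x) = x⁴
a = 0.5, b = 2.75, n = 10
h = (b - a)/n = 0.225000

Simpson's rule: (h/3)[f(x₀) + 4f(x₁) + 2f(x₂) + ... + f(xₙ)]

x_0 = 0.5000, f(x_0) = 0.062500, coefficient = 1
x_1 = 0.7250, f(x_1) = 0.276282, coefficient = 4
x_2 = 0.9500, f(x_2) = 0.814506, coefficient = 2
x_3 = 1.1750, f(x_3) = 1.906125, coefficient = 4
x_4 = 1.4000, f(x_4) = 3.841600, coefficient = 2
x_5 = 1.6250, f(x_5) = 6.972900, coefficient = 4
x_6 = 1.8500, f(x_6) = 11.713506, coefficient = 2
x_7 = 2.0750, f(x_7) = 18.538407, coefficient = 4
x_8 = 2.3000, f(x_8) = 27.984100, coefficient = 2
x_9 = 2.5250, f(x_9) = 40.648594, coefficient = 4
x_10 = 2.7500, f(x_10) = 57.191406, coefficient = 1

I ≈ (0.225000/3) × 419.330564 = 31.449792
Exact value: 31.449023
Error: 0.000769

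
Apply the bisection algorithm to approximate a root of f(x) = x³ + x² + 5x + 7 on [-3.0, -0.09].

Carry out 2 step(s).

f(x) = x³ + x² + 5x + 7
Initial interval: [-3.0, -0.09]

Iteration 1:
  c_1 = (-3.000000 + (-0.090000))/2 = -1.545000
  f(c_1) = f(-1.545000) = -2.025929
  f(a) × f(c) ≥ 0, new interval: [-1.545000, -0.090000]
Iteration 2:
  c_2 = (-1.545000 + (-0.090000))/2 = -0.817500
  f(c_2) = f(-0.817500) = 3.034466
  f(a) × f(c) < 0, new interval: [-1.545000, -0.817500]

After 2 iteration(s), the approximation is c_2 = -0.817500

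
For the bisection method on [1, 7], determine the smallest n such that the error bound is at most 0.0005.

We need (b-a)/2^n ≤ 0.0005
(7 - 1)/2^n ≤ 0.0005
6/2^n ≤ 0.0005
2^n ≥ 12000
n ≥ log₂(12000) = 13.55
n ≥ 14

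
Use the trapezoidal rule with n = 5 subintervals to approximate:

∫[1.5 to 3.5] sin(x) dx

f(x) = sin(x)
a = 1.5, b = 3.5, n = 5
h = (b - a)/n = 0.400000

Trapezoidal rule: (h/2)[f(x₀) + 2f(x₁) + 2f(x₂) + ... + f(xₙ)]

x_0 = 1.5000, f(x_0) = 0.997495, coefficient = 1
x_1 = 1.9000, f(x_1) = 0.946300, coefficient = 2
x_2 = 2.3000, f(x_2) = 0.745705, coefficient = 2
x_3 = 2.7000, f(x_3) = 0.427380, coefficient = 2
x_4 = 3.1000, f(x_4) = 0.041581, coefficient = 2
x_5 = 3.5000, f(x_5) = -0.350783, coefficient = 1

I ≈ (0.400000/2) × 4.968643 = 0.993729
Exact value: 1.007194
Error: 0.013465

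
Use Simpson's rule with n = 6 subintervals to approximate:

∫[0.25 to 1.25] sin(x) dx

f(x) = sin(x)
a = 0.25, b = 1.25, n = 6
h = (b - a)/n = 0.166667

Simpson's rule: (h/3)[f(x₀) + 4f(x₁) + 2f(x₂) + ... + f(xₙ)]

x_0 = 0.2500, f(x_0) = 0.247404, coefficient = 1
x_1 = 0.4167, f(x_1) = 0.404715, coefficient = 4
x_2 = 0.5833, f(x_2) = 0.550809, coefficient = 2
x_3 = 0.7500, f(x_3) = 0.681639, coefficient = 4
x_4 = 0.9167, f(x_4) = 0.793578, coefficient = 2
x_5 = 1.0833, f(x_5) = 0.883524, coefficient = 4
x_6 = 1.2500, f(x_6) = 0.948985, coefficient = 1

I ≈ (0.166667/3) × 11.764672 = 0.653593
Exact value: 0.653590
Error: 0.000003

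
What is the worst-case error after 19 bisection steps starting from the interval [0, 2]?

Bisection error bound: |error| ≤ (b-a)/2^n
|error| ≤ (2 - 0)/2^19 = 2/2^19
|error| ≤ 0.0000038147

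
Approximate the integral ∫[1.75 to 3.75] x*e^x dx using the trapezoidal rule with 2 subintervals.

f(x) = x*e^x
a = 1.75, b = 3.75, n = 2
h = (b - a)/n = 1.000000

Trapezoidal rule: (h/2)[f(x₀) + 2f(x₁) + 2f(x₂) + ... + f(xₙ)]

x_0 = 1.7500, f(x_0) = 10.070555, coefficient = 1
x_1 = 2.7500, f(x_1) = 43.017238, coefficient = 2
x_2 = 3.7500, f(x_2) = 159.454058, coefficient = 1

I ≈ (1.000000/2) × 255.559088 = 127.779544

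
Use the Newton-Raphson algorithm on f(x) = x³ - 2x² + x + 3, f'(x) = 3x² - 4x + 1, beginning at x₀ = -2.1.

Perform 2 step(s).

f(x) = x³ - 2x² + x + 3
f'(x) = 3x² - 4x + 1
x₀ = -2.1

Newton-Raphson formula: x_{n+1} = x_n - f(x_n)/f'(x_n)

Iteration 1:
  f(-2.100000) = -17.181000
  f'(-2.100000) = 22.630000
  x_1 = -2.100000 - (-17.181000)/22.630000 = -1.340787
Iteration 2:
  f(-1.340787) = -4.346547
  f'(-1.340787) = 11.756272
  x_2 = -1.340787 - (-4.346547)/11.756272 = -0.971065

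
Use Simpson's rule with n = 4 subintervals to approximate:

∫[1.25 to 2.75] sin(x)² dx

f(x) = sin(x)²
a = 1.25, b = 2.75, n = 4
h = (b - a)/n = 0.375000

Simpson's rule: (h/3)[f(x₀) + 4f(x₁) + 2f(x₂) + ... + f(xₙ)]

x_0 = 1.2500, f(x_0) = 0.900572, coefficient = 1
x_1 = 1.6250, f(x_1) = 0.997065, coefficient = 4
x_2 = 2.0000, f(x_2) = 0.826822, coefficient = 2
x_3 = 2.3750, f(x_3) = 0.481199, coefficient = 4
x_4 = 2.7500, f(x_4) = 0.145665, coefficient = 1

I ≈ (0.375000/3) × 8.612936 = 1.076617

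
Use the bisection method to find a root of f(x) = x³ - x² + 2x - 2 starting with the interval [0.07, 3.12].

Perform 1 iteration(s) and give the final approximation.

f(x) = x³ - x² + 2x - 2
Initial interval: [0.07, 3.12]

Iteration 1:
  c_1 = (0.070000 + 3.120000)/2 = 1.595000
  f(c_1) = f(1.595000) = 2.703695
  f(a) × f(c) < 0, new interval: [0.070000, 1.595000]

After 1 iteration(s), the approximation is c_1 = 1.595000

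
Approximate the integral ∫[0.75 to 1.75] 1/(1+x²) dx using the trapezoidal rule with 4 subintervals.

f(x) = 1/(1+x²)
a = 0.75, b = 1.75, n = 4
h = (b - a)/n = 0.250000

Trapezoidal rule: (h/2)[f(x₀) + 2f(x₁) + 2f(x₂) + ... + f(xₙ)]

x_0 = 0.7500, f(x_0) = 0.640000, coefficient = 1
x_1 = 1.0000, f(x_1) = 0.500000, coefficient = 2
x_2 = 1.2500, f(x_2) = 0.390244, coefficient = 2
x_3 = 1.5000, f(x_3) = 0.307692, coefficient = 2
x_4 = 1.7500, f(x_4) = 0.246154, coefficient = 1

I ≈ (0.250000/2) × 3.282026 = 0.410253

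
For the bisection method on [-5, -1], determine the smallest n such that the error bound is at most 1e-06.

We need (b-a)/2^n ≤ 1e-06
(-1 - (-5))/2^n ≤ 1e-06
4/2^n ≤ 1e-06
2^n ≥ 4000000
n ≥ log₂(4000000) = 21.93
n ≥ 22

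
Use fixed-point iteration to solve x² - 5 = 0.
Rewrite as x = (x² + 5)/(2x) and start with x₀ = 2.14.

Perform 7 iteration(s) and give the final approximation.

Equation: x² - 5 = 0
Fixed-point form: x = (x² + 5)/(2x)
x₀ = 2.14

x_1 = g(2.140000) = 2.238224
x_2 = g(2.238224) = 2.236069
x_3 = g(2.236069) = 2.236068
x_4 = g(2.236068) = 2.236068
x_5 = g(2.236068) = 2.236068
x_6 = g(2.236068) = 2.236068
x_7 = g(2.236068) = 2.236068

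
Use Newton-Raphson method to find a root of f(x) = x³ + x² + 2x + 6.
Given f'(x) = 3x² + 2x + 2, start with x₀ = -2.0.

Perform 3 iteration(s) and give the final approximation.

f(x) = x³ + x² + 2x + 6
f'(x) = 3x² + 2x + 2
x₀ = -2.0

Newton-Raphson formula: x_{n+1} = x_n - f(x_n)/f'(x_n)

Iteration 1:
  f(-2.000000) = -2.000000
  f'(-2.000000) = 10.000000
  x_1 = -2.000000 - (-2.000000)/10.000000 = -1.800000
Iteration 2:
  f(-1.800000) = -0.192000
  f'(-1.800000) = 8.120000
  x_2 = -1.800000 - (-0.192000)/8.120000 = -1.776355
Iteration 3:
  f(-1.776355) = -0.002447
  f'(-1.776355) = 7.913598
  x_3 = -1.776355 - (-0.002447)/7.913598 = -1.776045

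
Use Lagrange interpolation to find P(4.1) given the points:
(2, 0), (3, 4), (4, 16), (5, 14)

Lagrange interpolation formula:
P(x) = Σ yᵢ × Lᵢ(x)
where Lᵢ(x) = Π_{j≠i} (x - xⱼ)/(xᵢ - xⱼ)

L_0(4.1) = (4.1 - 3)/(2 - 3) × (4.1 - 4)/(2 - 4) × (4.1 - 5)/(2 - 5) = 0.016500
L_1(4.1) = (4.1 - 2)/(3 - 2) × (4.1 - 4)/(3 - 4) × (4.1 - 5)/(3 - 5) = -0.094500
L_2(4.1) = (4.1 - 2)/(4 - 2) × (4.1 - 3)/(4 - 3) × (4.1 - 5)/(4 - 5) = 1.039500
L_3(4.1) = (4.1 - 2)/(5 - 2) × (4.1 - 3)/(5 - 3) × (4.1 - 4)/(5 - 4) = 0.038500

P(4.1) = 0×L_0(4.1) + 4×L_1(4.1) + 16×L_2(4.1) + 14×L_3(4.1)
P(4.1) = 16.793000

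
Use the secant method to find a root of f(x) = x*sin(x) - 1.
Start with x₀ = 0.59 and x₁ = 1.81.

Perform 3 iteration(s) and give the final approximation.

f(x) = x*sin(x) - 1
x₀ = 0.59, x₁ = 1.81

Secant formula: x_{n+1} = x_n - f(x_n)(x_n - x_{n-1})/(f(x_n) - f(x_{n-1}))

Iteration 1:
  f(0.590000) = -0.671747
  f(1.810000) = 0.758464
  x_2 = 1.810000 - 0.758464×(1.810000 - 0.590000)/(0.758464 - (-0.671747))
       = 1.163014
Iteration 2:
  f(1.810000) = 0.758464
  f(1.163014) = 0.067650
  x_3 = 1.163014 - 0.067650×(1.163014 - 1.810000)/(0.067650 - 0.758464)
       = 1.099656
Iteration 3:
  f(1.163014) = 0.067650
  f(1.099656) = -0.020150
  x_4 = 1.099656 - (-0.020150)×(1.099656 - 1.163014)/(-0.020150 - 0.067650)
       = 1.114197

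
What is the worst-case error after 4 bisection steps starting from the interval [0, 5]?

Bisection error bound: |error| ≤ (b-a)/2^n
|error| ≤ (5 - 0)/2^4 = 5/2^4
|error| ≤ 0.3125000000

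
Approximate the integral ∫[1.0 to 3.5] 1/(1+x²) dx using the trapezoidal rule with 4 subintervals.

f(x) = 1/(1+x²)
a = 1.0, b = 3.5, n = 4
h = (b - a)/n = 0.625000

Trapezoidal rule: (h/2)[f(x₀) + 2f(x₁) + 2f(x₂) + ... + f(xₙ)]

x_0 = 1.0000, f(x_0) = 0.500000, coefficient = 1
x_1 = 1.6250, f(x_1) = 0.274678, coefficient = 2
x_2 = 2.2500, f(x_2) = 0.164948, coefficient = 2
x_3 = 2.8750, f(x_3) = 0.107926, coefficient = 2
x_4 = 3.5000, f(x_4) = 0.075472, coefficient = 1

I ≈ (0.625000/2) × 1.670576 = 0.522055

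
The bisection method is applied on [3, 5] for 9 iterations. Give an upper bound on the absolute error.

Bisection error bound: |error| ≤ (b-a)/2^n
|error| ≤ (5 - 3)/2^9 = 2/2^9
|error| ≤ 0.0039062500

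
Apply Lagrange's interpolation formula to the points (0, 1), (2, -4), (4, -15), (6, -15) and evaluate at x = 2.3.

Lagrange interpolation formula:
P(x) = Σ yᵢ × Lᵢ(x)
where Lᵢ(x) = Π_{j≠i} (x - xⱼ)/(xᵢ - xⱼ)

L_0(2.3) = (2.3 - 2)/(0 - 2) × (2.3 - 4)/(0 - 4) × (2.3 - 6)/(0 - 6) = -0.039312
L_1(2.3) = (2.3 - 0)/(2 - 0) × (2.3 - 4)/(2 - 4) × (2.3 - 6)/(2 - 6) = 0.904188
L_2(2.3) = (2.3 - 0)/(4 - 0) × (2.3 - 2)/(4 - 2) × (2.3 - 6)/(4 - 6) = 0.159562
L_3(2.3) = (2.3 - 0)/(6 - 0) × (2.3 - 2)/(6 - 2) × (2.3 - 4)/(6 - 4) = -0.024437

P(2.3) = 1×L_0(2.3) + (-4)×L_1(2.3) + (-15)×L_2(2.3) + (-15)×L_3(2.3)
P(2.3) = -5.682937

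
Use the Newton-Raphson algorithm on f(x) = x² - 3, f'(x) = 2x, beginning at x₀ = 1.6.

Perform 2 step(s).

f(x) = x² - 3
f'(x) = 2x
x₀ = 1.6

Newton-Raphson formula: x_{n+1} = x_n - f(x_n)/f'(x_n)

Iteration 1:
  f(1.600000) = -0.440000
  f'(1.600000) = 3.200000
  x_1 = 1.600000 - (-0.440000)/3.200000 = 1.737500
Iteration 2:
  f(1.737500) = 0.018906
  f'(1.737500) = 3.475000
  x_2 = 1.737500 - 0.018906/3.475000 = 1.732059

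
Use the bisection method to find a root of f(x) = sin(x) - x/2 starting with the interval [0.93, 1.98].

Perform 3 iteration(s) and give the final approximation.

f(x) = sin(x) - x/2
Initial interval: [0.93, 1.98]

Iteration 1:
  c_1 = (0.930000 + 1.980000)/2 = 1.455000
  f(c_1) = f(1.455000) = 0.265803
  f(a) × f(c) ≥ 0, new interval: [1.455000, 1.980000]
Iteration 2:
  c_2 = (1.455000 + 1.980000)/2 = 1.717500
  f(c_2) = f(1.717500) = 0.130508
  f(a) × f(c) ≥ 0, new interval: [1.717500, 1.980000]
Iteration 3:
  c_3 = (1.717500 + 1.980000)/2 = 1.848750
  f(c_3) = f(1.848750) = 0.037244
  f(a) × f(c) ≥ 0, new interval: [1.848750, 1.980000]

After 3 iteration(s), the approximation is c_3 = 1.848750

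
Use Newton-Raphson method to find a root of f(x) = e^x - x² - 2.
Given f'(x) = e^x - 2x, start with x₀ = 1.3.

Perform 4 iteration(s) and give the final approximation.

f(x) = e^x - x² - 2
f'(x) = e^x - 2x
x₀ = 1.3

Newton-Raphson formula: x_{n+1} = x_n - f(x_n)/f'(x_n)

Iteration 1:
  f(1.300000) = -0.020703
  f'(1.300000) = 1.069297
  x_1 = 1.300000 - (-0.020703)/1.069297 = 1.319362
Iteration 2:
  f(1.319362) = 0.000317
  f'(1.319362) = 1.102309
  x_2 = 1.319362 - 0.000317/1.102309 = 1.319074
Iteration 3:
  f(1.319074) = 0.000000
  f'(1.319074) = 1.101808
  x_3 = 1.319074 - 0.000000/1.101808 = 1.319074
Iteration 4:
  f(1.319074) = 0.000000
  f'(1.319074) = 1.101808
  x_4 = 1.319074 - 0.000000/1.101808 = 1.319074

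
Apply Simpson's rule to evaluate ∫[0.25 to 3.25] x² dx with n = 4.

f(x) = x²
a = 0.25, b = 3.25, n = 4
h = (b - a)/n = 0.750000

Simpson's rule: (h/3)[f(x₀) + 4f(x₁) + 2f(x₂) + ... + f(xₙ)]

x_0 = 0.2500, f(x_0) = 0.062500, coefficient = 1
x_1 = 1.0000, f(x_1) = 1.000000, coefficient = 4
x_2 = 1.7500, f(x_2) = 3.062500, coefficient = 2
x_3 = 2.5000, f(x_3) = 6.250000, coefficient = 4
x_4 = 3.2500, f(x_4) = 10.562500, coefficient = 1

I ≈ (0.750000/3) × 45.750000 = 11.437500
Exact value: 11.437500
Error: 0.000000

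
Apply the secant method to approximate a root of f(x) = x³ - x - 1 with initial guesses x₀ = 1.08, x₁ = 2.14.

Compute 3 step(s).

f(x) = x³ - x - 1
x₀ = 1.08, x₁ = 2.14

Secant formula: x_{n+1} = x_n - f(x_n)(x_n - x_{n-1})/(f(x_n) - f(x_{n-1}))

Iteration 1:
  f(1.080000) = -0.820288
  f(2.140000) = 6.660344
  x_2 = 2.140000 - 6.660344×(2.140000 - 1.080000)/(6.660344 - (-0.820288))
       = 1.196234
Iteration 2:
  f(2.140000) = 6.660344
  f(1.196234) = -0.484451
  x_3 = 1.196234 - (-0.484451)×(1.196234 - 2.140000)/(-0.484451 - 6.660344)
       = 1.260226
Iteration 3:
  f(1.196234) = -0.484451
  f(1.260226) = -0.258773
  x_4 = 1.260226 - (-0.258773)×(1.260226 - 1.196234)/(-0.258773 - (-0.484451))
       = 1.333602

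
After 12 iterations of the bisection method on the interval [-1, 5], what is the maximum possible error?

Bisection error bound: |error| ≤ (b-a)/2^n
|error| ≤ (5 - (-1))/2^12 = 6/2^12
|error| ≤ 0.0014648438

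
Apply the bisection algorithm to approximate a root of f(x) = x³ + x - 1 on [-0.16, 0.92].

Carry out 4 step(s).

f(x) = x³ + x - 1
Initial interval: [-0.16, 0.92]

Iteration 1:
  c_1 = (-0.160000 + 0.920000)/2 = 0.380000
  f(c_1) = f(0.380000) = -0.565128
  f(a) × f(c) ≥ 0, new interval: [0.380000, 0.920000]
Iteration 2:
  c_2 = (0.380000 + 0.920000)/2 = 0.650000
  f(c_2) = f(0.650000) = -0.075375
  f(a) × f(c) ≥ 0, new interval: [0.650000, 0.920000]
Iteration 3:
  c_3 = (0.650000 + 0.920000)/2 = 0.785000
  f(c_3) = f(0.785000) = 0.268737
  f(a) × f(c) < 0, new interval: [0.650000, 0.785000]
Iteration 4:
  c_4 = (0.650000 + 0.785000)/2 = 0.717500
  f(c_4) = f(0.717500) = 0.086873
  f(a) × f(c) < 0, new interval: [0.650000, 0.717500]

After 4 iteration(s), the approximation is c_4 = 0.717500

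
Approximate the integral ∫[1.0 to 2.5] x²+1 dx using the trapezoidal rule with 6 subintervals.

f(x) = x²+1
a = 1.0, b = 2.5, n = 6
h = (b - a)/n = 0.250000

Trapezoidal rule: (h/2)[f(x₀) + 2f(x₁) + 2f(x₂) + ... + f(xₙ)]

x_0 = 1.0000, f(x_0) = 2.000000, coefficient = 1
x_1 = 1.2500, f(x_1) = 2.562500, coefficient = 2
x_2 = 1.5000, f(x_2) = 3.250000, coefficient = 2
x_3 = 1.7500, f(x_3) = 4.062500, coefficient = 2
x_4 = 2.0000, f(x_4) = 5.000000, coefficient = 2
x_5 = 2.2500, f(x_5) = 6.062500, coefficient = 2
x_6 = 2.5000, f(x_6) = 7.250000, coefficient = 1

I ≈ (0.250000/2) × 51.125000 = 6.390625
Exact value: 6.375000
Error: 0.015625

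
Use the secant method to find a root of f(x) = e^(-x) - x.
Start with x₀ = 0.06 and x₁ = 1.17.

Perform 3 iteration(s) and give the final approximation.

f(x) = e^(-x) - x
x₀ = 0.06, x₁ = 1.17

Secant formula: x_{n+1} = x_n - f(x_n)(x_n - x_{n-1})/(f(x_n) - f(x_{n-1}))

Iteration 1:
  f(0.060000) = 0.881765
  f(1.170000) = -0.859633
  x_2 = 1.170000 - (-0.859633)×(1.170000 - 0.060000)/(-0.859633 - 0.881765)
       = 0.622054
Iteration 2:
  f(1.170000) = -0.859633
  f(0.622054) = -0.085213
  x_3 = 0.622054 - (-0.085213)×(0.622054 - 1.170000)/(-0.085213 - (-0.859633))
       = 0.561761
Iteration 3:
  f(0.622054) = -0.085213
  f(0.561761) = 0.008443
  x_4 = 0.561761 - 0.008443×(0.561761 - 0.622054)/(0.008443 - (-0.085213))
       = 0.567196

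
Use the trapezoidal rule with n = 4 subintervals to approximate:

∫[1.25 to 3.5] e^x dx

f(x) = e^x
a = 1.25, b = 3.5, n = 4
h = (b - a)/n = 0.562500

Trapezoidal rule: (h/2)[f(x₀) + 2f(x₁) + 2f(x₂) + ... + f(xₙ)]

x_0 = 1.2500, f(x_0) = 3.490343, coefficient = 1
x_1 = 1.8125, f(x_1) = 6.125743, coefficient = 2
x_2 = 2.3750, f(x_2) = 10.751013, coefficient = 2
x_3 = 2.9375, f(x_3) = 18.868616, coefficient = 2
x_4 = 3.5000, f(x_4) = 33.115452, coefficient = 1

I ≈ (0.562500/2) × 108.096538 = 30.402151
Exact value: 29.625109
Error: 0.777042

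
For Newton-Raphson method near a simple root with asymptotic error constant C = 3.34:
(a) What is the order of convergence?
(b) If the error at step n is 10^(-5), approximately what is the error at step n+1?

(a) Newton-Raphson has quadratic (order 2) convergence near simple roots.
    This means |e_{n+1}| ≈ C|e_n|².

(b) With |e_n| = 10^(-5) and C = 3.34:
    |e_{n+1}| ≈ 3.34 × (10^(-5))² = 3.34 × 10^(-10)

(a) 2 (quadratic); (b) |e_{n+1}| ≈ 3.340e-10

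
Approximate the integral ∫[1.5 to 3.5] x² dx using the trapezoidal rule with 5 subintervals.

f(x) = x²
a = 1.5, b = 3.5, n = 5
h = (b - a)/n = 0.400000

Trapezoidal rule: (h/2)[f(x₀) + 2f(x₁) + 2f(x₂) + ... + f(xₙ)]

x_0 = 1.5000, f(x_0) = 2.250000, coefficient = 1
x_1 = 1.9000, f(x_1) = 3.610000, coefficient = 2
x_2 = 2.3000, f(x_2) = 5.290000, coefficient = 2
x_3 = 2.7000, f(x_3) = 7.290000, coefficient = 2
x_4 = 3.1000, f(x_4) = 9.610000, coefficient = 2
x_5 = 3.5000, f(x_5) = 12.250000, coefficient = 1

I ≈ (0.400000/2) × 66.100000 = 13.220000
Exact value: 13.166667
Error: 0.053333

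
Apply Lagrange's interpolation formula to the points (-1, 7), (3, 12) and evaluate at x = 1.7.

Lagrange interpolation formula:
P(x) = Σ yᵢ × Lᵢ(x)
where Lᵢ(x) = Π_{j≠i} (x - xⱼ)/(xᵢ - xⱼ)

L_0(1.7) = (1.7 - 3)/(-1 - 3) = 0.325000
L_1(1.7) = (1.7 - (-1))/(3 - (-1)) = 0.675000

P(1.7) = 7×L_0(1.7) + 12×L_1(1.7)
P(1.7) = 10.375000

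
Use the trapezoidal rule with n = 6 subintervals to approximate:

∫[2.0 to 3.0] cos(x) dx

f(x) = cos(x)
a = 2.0, b = 3.0, n = 6
h = (b - a)/n = 0.166667

Trapezoidal rule: (h/2)[f(x₀) + 2f(x₁) + 2f(x₂) + ... + f(xₙ)]

x_0 = 2.0000, f(x_0) = -0.416147, coefficient = 1
x_1 = 2.1667, f(x_1) = -0.561229, coefficient = 2
x_2 = 2.3333, f(x_2) = -0.690758, coefficient = 2
x_3 = 2.5000, f(x_3) = -0.801144, coefficient = 2
x_4 = 2.6667, f(x_4) = -0.889327, coefficient = 2
x_5 = 2.8333, f(x_5) = -0.952863, coefficient = 2
x_6 = 3.0000, f(x_6) = -0.989992, coefficient = 1

I ≈ (0.166667/2) × -9.196781 = -0.766398
Exact value: -0.768177
Error: 0.001779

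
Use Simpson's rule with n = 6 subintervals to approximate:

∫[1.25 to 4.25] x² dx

f(x) = x²
a = 1.25, b = 4.25, n = 6
h = (b - a)/n = 0.500000

Simpson's rule: (h/3)[f(x₀) + 4f(x₁) + 2f(x₂) + ... + f(xₙ)]

x_0 = 1.2500, f(x_0) = 1.562500, coefficient = 1
x_1 = 1.7500, f(x_1) = 3.062500, coefficient = 4
x_2 = 2.2500, f(x_2) = 5.062500, coefficient = 2
x_3 = 2.7500, f(x_3) = 7.562500, coefficient = 4
x_4 = 3.2500, f(x_4) = 10.562500, coefficient = 2
x_5 = 3.7500, f(x_5) = 14.062500, coefficient = 4
x_6 = 4.2500, f(x_6) = 18.062500, coefficient = 1

I ≈ (0.500000/3) × 149.625000 = 24.937500
Exact value: 24.937500
Error: 0.000000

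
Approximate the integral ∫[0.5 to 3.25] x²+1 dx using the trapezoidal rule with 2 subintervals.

f(x) = x²+1
a = 0.5, b = 3.25, n = 2
h = (b - a)/n = 1.375000

Trapezoidal rule: (h/2)[f(x₀) + 2f(x₁) + 2f(x₂) + ... + f(xₙ)]

x_0 = 0.5000, f(x_0) = 1.250000, coefficient = 1
x_1 = 1.8750, f(x_1) = 4.515625, coefficient = 2
x_2 = 3.2500, f(x_2) = 11.562500, coefficient = 1

I ≈ (1.375000/2) × 21.843750 = 15.017578
Exact value: 14.151042
Error: 0.866536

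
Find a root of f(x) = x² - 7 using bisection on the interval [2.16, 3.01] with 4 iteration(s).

f(x) = x² - 7
Initial interval: [2.16, 3.01]

Iteration 1:
  c_1 = (2.160000 + 3.010000)/2 = 2.585000
  f(c_1) = f(2.585000) = -0.317775
  f(a) × f(c) ≥ 0, new interval: [2.585000, 3.010000]
Iteration 2:
  c_2 = (2.585000 + 3.010000)/2 = 2.797500
  f(c_2) = f(2.797500) = 0.826006
  f(a) × f(c) < 0, new interval: [2.585000, 2.797500]
Iteration 3:
  c_3 = (2.585000 + 2.797500)/2 = 2.691250
  f(c_3) = f(2.691250) = 0.242827
  f(a) × f(c) < 0, new interval: [2.585000, 2.691250]
Iteration 4:
  c_4 = (2.585000 + 2.691250)/2 = 2.638125
  f(c_4) = f(2.638125) = -0.040296
  f(a) × f(c) ≥ 0, new interval: [2.638125, 2.691250]

After 4 iteration(s), the approximation is c_4 = 2.638125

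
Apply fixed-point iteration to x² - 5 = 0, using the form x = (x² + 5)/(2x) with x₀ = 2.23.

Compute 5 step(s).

Equation: x² - 5 = 0
Fixed-point form: x = (x² + 5)/(2x)
x₀ = 2.23

x_1 = g(2.230000) = 2.236076
x_2 = g(2.236076) = 2.236068
x_3 = g(2.236068) = 2.236068
x_4 = g(2.236068) = 2.236068
x_5 = g(2.236068) = 2.236068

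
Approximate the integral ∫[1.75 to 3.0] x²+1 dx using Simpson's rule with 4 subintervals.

f(x) = x²+1
a = 1.75, b = 3.0, n = 4
h = (b - a)/n = 0.312500

Simpson's rule: (h/3)[f(x₀) + 4f(x₁) + 2f(x₂) + ... + f(xₙ)]

x_0 = 1.7500, f(x_0) = 4.062500, coefficient = 1
x_1 = 2.0625, f(x_1) = 5.253906, coefficient = 4
x_2 = 2.3750, f(x_2) = 6.640625, coefficient = 2
x_3 = 2.6875, f(x_3) = 8.222656, coefficient = 4
x_4 = 3.0000, f(x_4) = 10.000000, coefficient = 1

I ≈ (0.312500/3) × 81.250000 = 8.463542
Exact value: 8.463542
Error: 0.000000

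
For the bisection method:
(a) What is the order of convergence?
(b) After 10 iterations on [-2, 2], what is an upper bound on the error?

(a) Bisection has linear (order 1) convergence; the error is halved each step.

(b) Error bound = (b-a)/2^n = (2 - (-2))/2^{10}
    = 4/2^{10}

(a) 1 (linear); (b) error ≤ 3.91e-03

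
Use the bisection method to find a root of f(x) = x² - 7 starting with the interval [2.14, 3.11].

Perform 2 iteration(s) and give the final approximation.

f(x) = x² - 7
Initial interval: [2.14, 3.11]

Iteration 1:
  c_1 = (2.140000 + 3.110000)/2 = 2.625000
  f(c_1) = f(2.625000) = -0.109375
  f(a) × f(c) ≥ 0, new interval: [2.625000, 3.110000]
Iteration 2:
  c_2 = (2.625000 + 3.110000)/2 = 2.867500
  f(c_2) = f(2.867500) = 1.222556
  f(a) × f(c) < 0, new interval: [2.625000, 2.867500]

After 2 iteration(s), the approximation is c_2 = 2.867500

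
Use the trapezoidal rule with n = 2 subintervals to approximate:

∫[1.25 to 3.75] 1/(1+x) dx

f(x) = 1/(1+x)
a = 1.25, b = 3.75, n = 2
h = (b - a)/n = 1.250000

Trapezoidal rule: (h/2)[f(x₀) + 2f(x₁) + 2f(x₂) + ... + f(xₙ)]

x_0 = 1.2500, f(x_0) = 0.444444, coefficient = 1
x_1 = 2.5000, f(x_1) = 0.285714, coefficient = 2
x_2 = 3.7500, f(x_2) = 0.210526, coefficient = 1

I ≈ (1.250000/2) × 1.226399 = 0.766500
Exact value: 0.747214
Error: 0.019285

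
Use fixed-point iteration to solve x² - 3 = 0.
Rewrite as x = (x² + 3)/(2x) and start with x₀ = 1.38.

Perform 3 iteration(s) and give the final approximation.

Equation: x² - 3 = 0
Fixed-point form: x = (x² + 3)/(2x)
x₀ = 1.38

x_1 = g(1.380000) = 1.776957
x_2 = g(1.776957) = 1.732618
x_3 = g(1.732618) = 1.732051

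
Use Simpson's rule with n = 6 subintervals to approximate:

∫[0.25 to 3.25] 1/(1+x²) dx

f(x) = 1/(1+x²)
a = 0.25, b = 3.25, n = 6
h = (b - a)/n = 0.500000

Simpson's rule: (h/3)[f(x₀) + 4f(x₁) + 2f(x₂) + ... + f(xₙ)]

x_0 = 0.2500, f(x_0) = 0.941176, coefficient = 1
x_1 = 0.7500, f(x_1) = 0.640000, coefficient = 4
x_2 = 1.2500, f(x_2) = 0.390244, coefficient = 2
x_3 = 1.7500, f(x_3) = 0.246154, coefficient = 4
x_4 = 2.2500, f(x_4) = 0.164948, coefficient = 2
x_5 = 2.7500, f(x_5) = 0.116788, coefficient = 4
x_6 = 3.2500, f(x_6) = 0.086486, coefficient = 1

I ≈ (0.500000/3) × 6.149816 = 1.024969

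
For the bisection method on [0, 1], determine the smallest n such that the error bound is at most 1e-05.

We need (b-a)/2^n ≤ 1e-05
(1 - 0)/2^n ≤ 1e-05
1/2^n ≤ 1e-05
2^n ≥ 100000
n ≥ log₂(100000) = 16.61
n ≥ 17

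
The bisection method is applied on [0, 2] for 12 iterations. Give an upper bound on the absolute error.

Bisection error bound: |error| ≤ (b-a)/2^n
|error| ≤ (2 - 0)/2^12 = 2/2^12
|error| ≤ 0.0004882812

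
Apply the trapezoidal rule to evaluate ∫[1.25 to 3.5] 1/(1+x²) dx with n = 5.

f(x) = 1/(1+x²)
a = 1.25, b = 3.5, n = 5
h = (b - a)/n = 0.450000

Trapezoidal rule: (h/2)[f(x₀) + 2f(x₁) + 2f(x₂) + ... + f(xₙ)]

x_0 = 1.2500, f(x_0) = 0.390244, coefficient = 1
x_1 = 1.7000, f(x_1) = 0.257069, coefficient = 2
x_2 = 2.1500, f(x_2) = 0.177857, coefficient = 2
x_3 = 2.6000, f(x_3) = 0.128866, coefficient = 2
x_4 = 3.0500, f(x_4) = 0.097064, coefficient = 2
x_5 = 3.5000, f(x_5) = 0.075472, coefficient = 1

I ≈ (0.450000/2) × 1.787428 = 0.402171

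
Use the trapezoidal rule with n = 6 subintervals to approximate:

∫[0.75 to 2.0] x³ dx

f(x) = x³
a = 0.75, b = 2.0, n = 6
h = (b - a)/n = 0.208333

Trapezoidal rule: (h/2)[f(x₀) + 2f(x₁) + 2f(x₂) + ... + f(xₙ)]

x_0 = 0.7500, f(x_0) = 0.421875, coefficient = 1
x_1 = 0.9583, f(x_1) = 0.880136, coefficient = 2
x_2 = 1.1667, f(x_2) = 1.587963, coefficient = 2
x_3 = 1.3750, f(x_3) = 2.599609, coefficient = 2
x_4 = 1.5833, f(x_4) = 3.969329, coefficient = 2
x_5 = 1.7917, f(x_5) = 5.751374, coefficient = 2
x_6 = 2.0000, f(x_6) = 8.000000, coefficient = 1

I ≈ (0.208333/2) × 37.998698 = 3.958198
Exact value: 3.920898
Error: 0.037299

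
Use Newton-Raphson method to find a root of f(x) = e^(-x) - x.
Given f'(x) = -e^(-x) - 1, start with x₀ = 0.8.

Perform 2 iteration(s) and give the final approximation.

f(x) = e^(-x) - x
f'(x) = -e^(-x) - 1
x₀ = 0.8

Newton-Raphson formula: x_{n+1} = x_n - f(x_n)/f'(x_n)

Iteration 1:
  f(0.800000) = -0.350671
  f'(0.800000) = -1.449329
  x_1 = 0.800000 - (-0.350671)/(-1.449329) = 0.558046
Iteration 2:
  f(0.558046) = 0.014280
  f'(0.558046) = -1.572326
  x_2 = 0.558046 - 0.014280/(-1.572326) = 0.567128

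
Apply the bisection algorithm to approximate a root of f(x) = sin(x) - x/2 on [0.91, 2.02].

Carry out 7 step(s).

f(x) = sin(x) - x/2
Initial interval: [0.91, 2.02]

Iteration 1:
  c_1 = (0.910000 + 2.020000)/2 = 1.465000
  f(c_1) = f(1.465000) = 0.261909
  f(a) × f(c) ≥ 0, new interval: [1.465000, 2.020000]
Iteration 2:
  c_2 = (1.465000 + 2.020000)/2 = 1.742500
  f(c_2) = f(1.742500) = 0.114045
  f(a) × f(c) ≥ 0, new interval: [1.742500, 2.020000]
Iteration 3:
  c_3 = (1.742500 + 2.020000)/2 = 1.881250
  f(c_3) = f(1.881250) = 0.011570
  f(a) × f(c) ≥ 0, new interval: [1.881250, 2.020000]
Iteration 4:
  c_4 = (1.881250 + 2.020000)/2 = 1.950625
  f(c_4) = f(1.950625) = -0.046584
  f(a) × f(c) < 0, new interval: [1.881250, 1.950625]
Iteration 5:
  c_5 = (1.881250 + 1.950625)/2 = 1.915938
  f(c_5) = f(1.915938) = -0.016941
  f(a) × f(c) < 0, new interval: [1.881250, 1.915938]
Iteration 6:
  c_6 = (1.881250 + 1.915938)/2 = 1.898594
  f(c_6) = f(1.898594) = -0.002543
  f(a) × f(c) < 0, new interval: [1.881250, 1.898594]
Iteration 7:
  c_7 = (1.881250 + 1.898594)/2 = 1.889922
  f(c_7) = f(1.889922) = 0.004549
  f(a) × f(c) ≥ 0, new interval: [1.889922, 1.898594]

After 7 iteration(s), the approximation is c_7 = 1.889922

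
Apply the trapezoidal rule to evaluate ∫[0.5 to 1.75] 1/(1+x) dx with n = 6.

f(x) = 1/(1+x)
a = 0.5, b = 1.75, n = 6
h = (b - a)/n = 0.208333

Trapezoidal rule: (h/2)[f(x₀) + 2f(x₁) + 2f(x₂) + ... + f(xₙ)]

x_0 = 0.5000, f(x_0) = 0.666667, coefficient = 1
x_1 = 0.7083, f(x_1) = 0.585366, coefficient = 2
x_2 = 0.9167, f(x_2) = 0.521739, coefficient = 2
x_3 = 1.1250, f(x_3) = 0.470588, coefficient = 2
x_4 = 1.3333, f(x_4) = 0.428571, coefficient = 2
x_5 = 1.5417, f(x_5) = 0.393443, coefficient = 2
x_6 = 1.7500, f(x_6) = 0.363636, coefficient = 1

I ≈ (0.208333/2) × 5.829718 = 0.607262
Exact value: 0.606136
Error: 0.001126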